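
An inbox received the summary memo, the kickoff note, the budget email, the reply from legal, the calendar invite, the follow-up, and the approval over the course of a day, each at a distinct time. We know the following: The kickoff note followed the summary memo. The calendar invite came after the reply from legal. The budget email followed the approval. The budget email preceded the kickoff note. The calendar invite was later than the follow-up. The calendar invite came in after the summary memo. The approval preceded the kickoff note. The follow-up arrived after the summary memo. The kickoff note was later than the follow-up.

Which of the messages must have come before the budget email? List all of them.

Directly stated before the budget email: the approval.
No chain forces the follow-up (or any of the others) ahead of the budget email.

the approval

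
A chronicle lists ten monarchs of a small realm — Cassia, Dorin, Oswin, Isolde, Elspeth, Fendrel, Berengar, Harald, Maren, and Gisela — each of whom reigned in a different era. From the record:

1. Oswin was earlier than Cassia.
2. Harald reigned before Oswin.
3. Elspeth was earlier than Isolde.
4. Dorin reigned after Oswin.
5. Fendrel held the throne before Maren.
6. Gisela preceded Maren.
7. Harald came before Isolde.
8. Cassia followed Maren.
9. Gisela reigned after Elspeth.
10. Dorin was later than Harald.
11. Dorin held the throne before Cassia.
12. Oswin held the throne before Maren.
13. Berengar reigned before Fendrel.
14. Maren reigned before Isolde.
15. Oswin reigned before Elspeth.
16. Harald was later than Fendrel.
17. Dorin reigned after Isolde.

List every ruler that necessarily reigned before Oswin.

Directly stated before Oswin: Harald.
Berengar reaches Oswin via Berengar → Fendrel → Harald → Oswin.
Fendrel reaches Oswin via Fendrel → Harald → Oswin.
No chain forces Dorin (or any of the others) ahead of Oswin.

Berengar, Fendrel, Harald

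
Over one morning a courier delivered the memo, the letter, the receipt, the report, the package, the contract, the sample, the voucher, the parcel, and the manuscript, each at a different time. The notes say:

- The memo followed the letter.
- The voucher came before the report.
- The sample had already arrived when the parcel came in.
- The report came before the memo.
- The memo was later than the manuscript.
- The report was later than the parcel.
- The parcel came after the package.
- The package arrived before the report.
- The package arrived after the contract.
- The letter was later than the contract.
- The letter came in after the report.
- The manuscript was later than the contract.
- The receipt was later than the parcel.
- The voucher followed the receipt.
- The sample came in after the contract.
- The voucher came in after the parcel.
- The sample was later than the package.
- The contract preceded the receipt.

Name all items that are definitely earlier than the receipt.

Directly stated before the receipt: the contract and the parcel.
The package reaches the receipt via the package → the parcel → the receipt.
The sample reaches the receipt via the sample → the parcel → the receipt.

the contract, the package, the parcel, the sample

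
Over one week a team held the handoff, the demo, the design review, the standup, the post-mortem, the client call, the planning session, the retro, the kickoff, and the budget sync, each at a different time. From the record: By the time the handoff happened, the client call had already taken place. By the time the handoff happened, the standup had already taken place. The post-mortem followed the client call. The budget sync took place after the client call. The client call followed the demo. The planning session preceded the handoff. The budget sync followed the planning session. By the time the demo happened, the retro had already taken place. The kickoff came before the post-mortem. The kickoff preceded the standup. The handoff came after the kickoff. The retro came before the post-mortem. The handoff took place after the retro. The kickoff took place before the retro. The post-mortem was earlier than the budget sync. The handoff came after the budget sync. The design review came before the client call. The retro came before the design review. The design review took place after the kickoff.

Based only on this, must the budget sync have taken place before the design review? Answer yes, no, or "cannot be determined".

no

Tracing the constraints gives the design review → the client call → the budget sync, so the design review must come before the budget sync.
That means the budget sync cannot be before the design review.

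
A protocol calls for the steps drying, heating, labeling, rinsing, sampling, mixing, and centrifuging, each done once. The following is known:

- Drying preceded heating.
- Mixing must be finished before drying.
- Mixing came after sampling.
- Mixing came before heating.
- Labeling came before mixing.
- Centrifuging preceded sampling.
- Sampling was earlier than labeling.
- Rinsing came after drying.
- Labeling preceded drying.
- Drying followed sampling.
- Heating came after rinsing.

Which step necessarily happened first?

Centrifuging has a chain of constraints placing it before every other step, so centrifuging must be first.

centrifuging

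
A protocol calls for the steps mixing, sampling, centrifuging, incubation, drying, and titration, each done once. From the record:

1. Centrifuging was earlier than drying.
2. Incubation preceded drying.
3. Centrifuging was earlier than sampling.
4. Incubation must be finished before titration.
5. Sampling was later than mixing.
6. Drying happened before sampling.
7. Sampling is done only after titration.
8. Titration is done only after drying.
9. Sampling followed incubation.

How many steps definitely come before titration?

3

Directly stated before titration: drying and incubation.
Centrifuging reaches titration via centrifuging → drying → titration.
No chain forces mixing (or any of the others) ahead of titration.
That's centrifuging, drying, and incubation — 3 in all.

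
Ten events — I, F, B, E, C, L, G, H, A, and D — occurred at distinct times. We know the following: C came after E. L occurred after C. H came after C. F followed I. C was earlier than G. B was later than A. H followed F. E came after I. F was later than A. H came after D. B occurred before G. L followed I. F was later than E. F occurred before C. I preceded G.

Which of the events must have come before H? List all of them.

A, C, D, E, F, I

Directly stated before H: C, D, and F.
A reaches H via A → F → H.
E reaches H via E → F → H.
I reaches H via I → F → H.
No chain forces B (or any of the others) ahead of H.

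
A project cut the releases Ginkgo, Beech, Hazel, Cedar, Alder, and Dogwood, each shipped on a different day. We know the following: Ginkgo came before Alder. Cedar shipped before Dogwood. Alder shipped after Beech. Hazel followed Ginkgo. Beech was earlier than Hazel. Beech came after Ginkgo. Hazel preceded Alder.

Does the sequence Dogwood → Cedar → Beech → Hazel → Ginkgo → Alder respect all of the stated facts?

no

The constraints require Cedar before Dogwood, but in the proposed sequence Dogwood appears ahead of Cedar. That one violation is enough.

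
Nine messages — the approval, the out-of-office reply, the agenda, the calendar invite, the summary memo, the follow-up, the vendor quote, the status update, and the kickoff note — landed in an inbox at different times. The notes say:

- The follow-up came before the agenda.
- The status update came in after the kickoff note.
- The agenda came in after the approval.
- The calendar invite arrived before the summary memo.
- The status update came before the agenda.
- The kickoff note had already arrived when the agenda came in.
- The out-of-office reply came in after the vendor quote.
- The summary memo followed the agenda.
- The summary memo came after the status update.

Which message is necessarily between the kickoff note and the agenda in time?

Tracing the constraints gives the kickoff note → the status update → the agenda, so the status update sits after the kickoff note and before the agenda.
No other message is forced both after the kickoff note and before the agenda.

the status update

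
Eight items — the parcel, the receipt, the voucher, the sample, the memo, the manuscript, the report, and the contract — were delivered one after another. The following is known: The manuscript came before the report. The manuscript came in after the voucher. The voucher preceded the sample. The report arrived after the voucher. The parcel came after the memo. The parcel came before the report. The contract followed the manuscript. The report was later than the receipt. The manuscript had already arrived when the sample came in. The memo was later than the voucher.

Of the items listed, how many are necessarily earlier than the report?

5

Directly stated before the report: the manuscript, the parcel, the receipt, and the voucher.
The memo reaches the report via the memo → the parcel → the report.
No chain forces the contract (or any of the others) ahead of the report.
That's the manuscript, the memo, the parcel, the receipt, and the voucher — 5 in all.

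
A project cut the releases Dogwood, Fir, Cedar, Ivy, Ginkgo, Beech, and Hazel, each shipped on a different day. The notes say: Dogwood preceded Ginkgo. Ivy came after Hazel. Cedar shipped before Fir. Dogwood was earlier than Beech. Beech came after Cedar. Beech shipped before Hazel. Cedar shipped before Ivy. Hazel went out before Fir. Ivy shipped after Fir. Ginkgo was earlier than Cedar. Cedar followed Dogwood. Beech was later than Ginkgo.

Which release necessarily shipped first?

Dogwood

Dogwood has a chain of constraints placing it before every other release, so Dogwood must be first.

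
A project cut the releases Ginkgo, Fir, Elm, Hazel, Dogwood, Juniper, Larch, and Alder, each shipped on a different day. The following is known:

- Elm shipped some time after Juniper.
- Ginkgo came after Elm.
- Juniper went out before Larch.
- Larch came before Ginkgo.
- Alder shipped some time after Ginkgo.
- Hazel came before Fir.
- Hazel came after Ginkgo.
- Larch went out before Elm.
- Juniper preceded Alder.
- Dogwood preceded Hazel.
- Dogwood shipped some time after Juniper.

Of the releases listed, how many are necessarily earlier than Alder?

Directly stated before Alder: Ginkgo and Juniper.
Elm reaches Alder via Elm → Ginkgo → Alder.
Larch reaches Alder via Larch → Ginkgo → Alder.
No chain forces Fir (or any of the others) ahead of Alder.
That's Elm, Ginkgo, Juniper, and Larch — 4 in all.

4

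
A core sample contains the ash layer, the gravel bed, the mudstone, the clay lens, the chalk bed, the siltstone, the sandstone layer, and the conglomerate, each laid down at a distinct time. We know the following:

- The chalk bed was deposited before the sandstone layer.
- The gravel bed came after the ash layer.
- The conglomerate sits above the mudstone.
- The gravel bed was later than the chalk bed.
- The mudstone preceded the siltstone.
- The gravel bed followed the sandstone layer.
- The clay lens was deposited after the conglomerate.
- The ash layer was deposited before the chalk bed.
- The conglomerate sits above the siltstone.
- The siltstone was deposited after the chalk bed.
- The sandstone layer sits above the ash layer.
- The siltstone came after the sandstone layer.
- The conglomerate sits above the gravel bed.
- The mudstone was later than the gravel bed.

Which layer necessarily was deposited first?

The ash layer has a chain of constraints placing it before every other layer, so the ash layer must be first.

the ash layer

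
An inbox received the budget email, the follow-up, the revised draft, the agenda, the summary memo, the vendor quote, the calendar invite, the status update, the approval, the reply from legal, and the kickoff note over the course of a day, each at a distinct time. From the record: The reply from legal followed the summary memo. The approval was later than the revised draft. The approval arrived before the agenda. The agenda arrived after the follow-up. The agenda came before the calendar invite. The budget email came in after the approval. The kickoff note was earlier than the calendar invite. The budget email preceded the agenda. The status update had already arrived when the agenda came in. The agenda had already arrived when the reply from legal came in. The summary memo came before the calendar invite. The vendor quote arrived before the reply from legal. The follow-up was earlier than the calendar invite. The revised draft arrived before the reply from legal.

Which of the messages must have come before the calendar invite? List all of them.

Directly stated before the calendar invite: the agenda, the follow-up, the kickoff note, and the summary memo.
The approval reaches the calendar invite via the approval → the agenda → the calendar invite.
The budget email reaches the calendar invite via the budget email → the agenda → the calendar invite.
The revised draft reaches the calendar invite via the revised draft → the approval → the agenda → the calendar invite.
Likewise the status update reaches the calendar invite by chaining the stated constraints.
No chain forces the reply from legal (or any of the others) ahead of the calendar invite.

the agenda, the approval, the budget email, the follow-up, the kickoff note, the revised draft, the status update, the summary memo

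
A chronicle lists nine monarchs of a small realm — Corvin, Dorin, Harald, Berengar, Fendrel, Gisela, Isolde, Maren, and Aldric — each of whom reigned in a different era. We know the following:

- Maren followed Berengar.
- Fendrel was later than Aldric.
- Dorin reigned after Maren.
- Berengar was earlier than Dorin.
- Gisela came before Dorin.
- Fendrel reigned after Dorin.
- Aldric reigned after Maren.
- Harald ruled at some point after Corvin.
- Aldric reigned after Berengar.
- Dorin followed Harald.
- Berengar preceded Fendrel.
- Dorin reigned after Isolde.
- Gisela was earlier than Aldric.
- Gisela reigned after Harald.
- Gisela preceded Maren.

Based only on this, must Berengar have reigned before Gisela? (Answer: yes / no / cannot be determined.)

cannot be determined

No chain of stated constraints runs from Berengar to Gisela, and none runs from Gisela to Berengar either.
So the relative order of Berengar and Gisela is not fixed by the given facts.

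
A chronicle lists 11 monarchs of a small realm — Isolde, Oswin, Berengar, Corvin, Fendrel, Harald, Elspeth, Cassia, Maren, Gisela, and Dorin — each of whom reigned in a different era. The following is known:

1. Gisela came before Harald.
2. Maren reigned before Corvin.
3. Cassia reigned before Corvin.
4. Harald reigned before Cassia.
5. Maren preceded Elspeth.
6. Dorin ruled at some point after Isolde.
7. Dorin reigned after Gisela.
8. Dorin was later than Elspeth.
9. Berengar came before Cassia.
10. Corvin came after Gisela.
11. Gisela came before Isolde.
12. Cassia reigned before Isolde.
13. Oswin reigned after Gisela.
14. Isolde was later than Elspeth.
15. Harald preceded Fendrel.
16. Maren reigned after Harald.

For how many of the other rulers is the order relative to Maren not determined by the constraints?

4

Forced before Maren: Gisela and Harald; forced after Maren: Corvin, Dorin, Elspeth, and Isolde.
That leaves Berengar, Cassia, Fendrel, and Oswin with no forced order relative to Maren — 4.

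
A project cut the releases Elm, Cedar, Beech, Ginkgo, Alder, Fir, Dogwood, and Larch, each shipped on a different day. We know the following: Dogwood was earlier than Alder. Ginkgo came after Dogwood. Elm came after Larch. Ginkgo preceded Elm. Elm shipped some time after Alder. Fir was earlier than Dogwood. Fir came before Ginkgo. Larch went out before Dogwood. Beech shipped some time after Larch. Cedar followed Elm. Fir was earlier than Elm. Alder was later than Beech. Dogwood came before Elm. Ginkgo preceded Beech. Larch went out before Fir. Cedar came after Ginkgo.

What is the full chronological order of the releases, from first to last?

The constraints fix every adjacent pair, so only one ordering works:
Larch → Fir → Dogwood → Ginkgo → Beech → Alder → Elm → Cedar.

Larch, Fir, Dogwood, Ginkgo, Beech, Alder, Elm, Cedar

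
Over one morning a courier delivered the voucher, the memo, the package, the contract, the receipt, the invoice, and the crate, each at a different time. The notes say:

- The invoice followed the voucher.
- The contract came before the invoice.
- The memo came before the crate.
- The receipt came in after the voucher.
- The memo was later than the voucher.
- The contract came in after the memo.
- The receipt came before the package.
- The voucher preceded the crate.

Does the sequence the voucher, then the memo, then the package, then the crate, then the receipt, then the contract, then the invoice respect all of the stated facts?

The constraints require the receipt before the package, but in the proposed sequence the package appears ahead of the receipt. That one violation is enough.

no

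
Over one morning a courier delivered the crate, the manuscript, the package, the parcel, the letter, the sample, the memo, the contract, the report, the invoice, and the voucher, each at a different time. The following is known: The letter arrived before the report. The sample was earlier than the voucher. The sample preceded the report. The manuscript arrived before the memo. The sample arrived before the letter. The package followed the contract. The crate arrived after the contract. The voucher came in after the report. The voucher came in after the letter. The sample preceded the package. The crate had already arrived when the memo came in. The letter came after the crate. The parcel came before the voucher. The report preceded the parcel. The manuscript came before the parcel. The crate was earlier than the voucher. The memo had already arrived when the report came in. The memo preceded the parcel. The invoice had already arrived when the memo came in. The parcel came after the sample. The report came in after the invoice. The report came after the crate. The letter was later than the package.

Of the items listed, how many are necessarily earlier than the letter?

Directly stated before the letter: the crate, the package, and the sample.
The contract reaches the letter via the contract → the package → the letter.
No chain forces the report (or any of the others) ahead of the letter.
That's the contract, the crate, the package, and the sample — 4 in all.

4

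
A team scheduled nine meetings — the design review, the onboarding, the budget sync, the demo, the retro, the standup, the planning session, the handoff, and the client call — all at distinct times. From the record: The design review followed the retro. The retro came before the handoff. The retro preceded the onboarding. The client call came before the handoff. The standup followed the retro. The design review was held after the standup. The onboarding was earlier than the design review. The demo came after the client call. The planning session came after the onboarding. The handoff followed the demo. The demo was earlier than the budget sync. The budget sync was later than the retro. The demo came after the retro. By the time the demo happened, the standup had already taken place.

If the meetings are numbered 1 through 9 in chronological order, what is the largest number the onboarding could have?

7

The onboarding must come before the design review and the planning session — 2 meetings forced after it.
Everything else can be placed before the onboarding in some valid order, so the onboarding can sit as late as position 9 − 2 = 7.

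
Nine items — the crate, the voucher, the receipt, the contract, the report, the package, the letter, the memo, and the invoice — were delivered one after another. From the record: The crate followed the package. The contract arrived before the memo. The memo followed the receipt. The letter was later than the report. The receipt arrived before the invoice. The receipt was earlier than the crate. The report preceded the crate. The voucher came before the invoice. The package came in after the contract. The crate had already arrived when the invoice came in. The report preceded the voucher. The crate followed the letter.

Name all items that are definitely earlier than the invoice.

Directly stated before the invoice: the crate, the receipt, and the voucher.
The contract reaches the invoice via the contract → the package → the crate → the invoice.
The letter reaches the invoice via the letter → the crate → the invoice.
The package reaches the invoice via the package → the crate → the invoice.
Likewise the report reaches the invoice by chaining the stated constraints.

the contract, the crate, the letter, the package, the receipt, the report, the voucher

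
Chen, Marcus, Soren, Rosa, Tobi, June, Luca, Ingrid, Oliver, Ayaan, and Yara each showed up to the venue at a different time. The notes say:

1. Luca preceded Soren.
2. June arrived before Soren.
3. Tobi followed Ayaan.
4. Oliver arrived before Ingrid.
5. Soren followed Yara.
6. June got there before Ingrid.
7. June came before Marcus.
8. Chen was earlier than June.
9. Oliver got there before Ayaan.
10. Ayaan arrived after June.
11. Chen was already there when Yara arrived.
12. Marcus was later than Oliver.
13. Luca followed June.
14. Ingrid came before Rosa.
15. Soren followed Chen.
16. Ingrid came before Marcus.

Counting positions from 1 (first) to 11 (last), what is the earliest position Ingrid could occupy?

4

Chen, June, and Oliver must all come before Ingrid — 3 forced predecessors.
Nothing else is forced ahead of Ingrid, so their earliest slot is position 3 + 1 = 4.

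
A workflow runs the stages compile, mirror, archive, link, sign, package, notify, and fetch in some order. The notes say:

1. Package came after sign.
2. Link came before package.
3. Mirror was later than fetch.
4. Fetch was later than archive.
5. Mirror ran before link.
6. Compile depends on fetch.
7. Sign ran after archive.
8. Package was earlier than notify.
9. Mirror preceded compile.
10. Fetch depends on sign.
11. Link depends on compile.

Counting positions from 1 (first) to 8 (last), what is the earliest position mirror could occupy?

Archive, fetch, and sign must all come before mirror — 3 forced predecessors.
Nothing else is forced ahead of mirror, so its earliest slot is position 3 + 1 = 4.

4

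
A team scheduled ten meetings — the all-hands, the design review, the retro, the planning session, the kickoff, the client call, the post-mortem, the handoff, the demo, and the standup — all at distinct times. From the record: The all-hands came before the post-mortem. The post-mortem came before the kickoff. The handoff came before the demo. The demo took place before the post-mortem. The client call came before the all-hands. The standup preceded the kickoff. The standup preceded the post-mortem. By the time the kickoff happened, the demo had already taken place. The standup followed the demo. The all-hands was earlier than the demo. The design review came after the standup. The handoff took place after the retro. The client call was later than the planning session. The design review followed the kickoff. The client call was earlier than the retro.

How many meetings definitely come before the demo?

5

Directly stated before the demo: the all-hands and the handoff.
The client call reaches the demo via the client call → the all-hands → the demo.
The planning session reaches the demo via the planning session → the client call → the all-hands → the demo.
The retro reaches the demo via the retro → the handoff → the demo.
No chain forces the design review (or any of the others) ahead of the demo.
That's the all-hands, the client call, the handoff, the planning session, and the retro — 5 in all.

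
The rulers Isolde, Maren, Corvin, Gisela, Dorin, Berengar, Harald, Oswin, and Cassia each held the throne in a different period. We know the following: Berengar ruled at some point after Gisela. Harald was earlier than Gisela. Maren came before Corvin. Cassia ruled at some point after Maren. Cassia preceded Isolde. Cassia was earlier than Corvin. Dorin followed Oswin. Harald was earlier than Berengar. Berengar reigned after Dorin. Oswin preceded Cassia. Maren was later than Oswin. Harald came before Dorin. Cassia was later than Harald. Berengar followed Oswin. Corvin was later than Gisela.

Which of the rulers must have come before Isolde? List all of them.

Cassia, Harald, Maren, Oswin

Directly stated before Isolde: Cassia.
Harald reaches Isolde via Harald → Cassia → Isolde.
Maren reaches Isolde via Maren → Cassia → Isolde.
Oswin reaches Isolde via Oswin → Cassia → Isolde.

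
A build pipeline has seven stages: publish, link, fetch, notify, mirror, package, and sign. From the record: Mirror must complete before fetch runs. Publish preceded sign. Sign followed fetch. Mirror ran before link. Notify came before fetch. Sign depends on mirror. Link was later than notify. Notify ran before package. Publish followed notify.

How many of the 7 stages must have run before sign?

Directly stated before sign: fetch, mirror, and publish.
Notify reaches sign via notify → publish → sign.
No chain forces link (or any of the others) ahead of sign.
That's fetch, mirror, notify, and publish — 4 in all.

4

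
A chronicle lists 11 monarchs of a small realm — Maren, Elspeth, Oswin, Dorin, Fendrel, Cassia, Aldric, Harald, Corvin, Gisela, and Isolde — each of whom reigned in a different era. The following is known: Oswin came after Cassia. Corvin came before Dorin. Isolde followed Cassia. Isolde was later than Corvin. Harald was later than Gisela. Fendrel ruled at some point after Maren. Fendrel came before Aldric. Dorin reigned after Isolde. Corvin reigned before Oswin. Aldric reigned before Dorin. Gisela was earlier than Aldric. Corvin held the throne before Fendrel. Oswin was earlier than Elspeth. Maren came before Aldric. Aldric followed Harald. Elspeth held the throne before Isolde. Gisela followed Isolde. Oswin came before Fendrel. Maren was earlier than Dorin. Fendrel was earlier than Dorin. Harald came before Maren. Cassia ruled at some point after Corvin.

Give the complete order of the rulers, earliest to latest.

Corvin, Cassia, Oswin, Elspeth, Isolde, Gisela, Harald, Maren, Fendrel, Aldric, Dorin

The constraints fix every adjacent pair, so only one ordering works:
Corvin → Cassia → Oswin → Elspeth → Isolde → Gisela → Harald → Maren → Fendrel → Aldric → Dorin.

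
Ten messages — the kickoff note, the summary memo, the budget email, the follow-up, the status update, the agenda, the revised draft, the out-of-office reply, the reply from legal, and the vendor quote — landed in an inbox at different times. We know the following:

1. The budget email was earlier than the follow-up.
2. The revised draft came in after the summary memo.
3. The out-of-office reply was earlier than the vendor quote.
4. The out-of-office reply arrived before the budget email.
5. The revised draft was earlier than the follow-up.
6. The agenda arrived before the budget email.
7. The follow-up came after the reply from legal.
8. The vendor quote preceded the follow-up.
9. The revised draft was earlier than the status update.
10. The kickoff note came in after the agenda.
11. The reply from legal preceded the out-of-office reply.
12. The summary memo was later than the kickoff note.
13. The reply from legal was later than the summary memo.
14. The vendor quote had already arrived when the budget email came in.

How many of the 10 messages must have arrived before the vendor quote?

Directly stated before the vendor quote: the out-of-office reply.
The agenda reaches the vendor quote via the agenda → the kickoff note → the summary memo → the reply from legal → the out-of-office reply → the vendor quote.
The kickoff note reaches the vendor quote via the kickoff note → the summary memo → the reply from legal → the out-of-office reply → the vendor quote.
The reply from legal reaches the vendor quote via the reply from legal → the out-of-office reply → the vendor quote.
Likewise the summary memo reaches the vendor quote by chaining the stated constraints.
That's the agenda, the kickoff note, the out-of-office reply, the reply from legal, and the summary memo — 5 in all.

5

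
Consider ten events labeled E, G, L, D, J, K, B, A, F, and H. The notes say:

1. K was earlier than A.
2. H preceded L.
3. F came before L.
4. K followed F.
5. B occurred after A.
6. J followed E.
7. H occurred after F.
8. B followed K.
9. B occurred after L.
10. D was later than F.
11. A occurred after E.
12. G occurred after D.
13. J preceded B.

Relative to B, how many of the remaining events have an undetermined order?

2

Forced before B: A, E, F, H, J, K, and L.
That leaves D and G with no forced order relative to B — 2.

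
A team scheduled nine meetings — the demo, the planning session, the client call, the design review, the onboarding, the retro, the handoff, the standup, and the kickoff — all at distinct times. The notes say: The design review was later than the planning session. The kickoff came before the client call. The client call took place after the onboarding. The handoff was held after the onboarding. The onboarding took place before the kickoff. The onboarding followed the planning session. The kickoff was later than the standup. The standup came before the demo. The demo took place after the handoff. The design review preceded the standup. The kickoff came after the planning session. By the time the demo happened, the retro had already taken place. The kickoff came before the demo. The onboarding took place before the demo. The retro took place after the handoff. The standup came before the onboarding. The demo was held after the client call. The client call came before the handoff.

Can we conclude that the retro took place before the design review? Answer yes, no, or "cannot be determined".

no

Tracing the constraints gives the design review → the standup → the onboarding → the handoff → the retro, so the design review must come before the retro.
That means the retro cannot be before the design review.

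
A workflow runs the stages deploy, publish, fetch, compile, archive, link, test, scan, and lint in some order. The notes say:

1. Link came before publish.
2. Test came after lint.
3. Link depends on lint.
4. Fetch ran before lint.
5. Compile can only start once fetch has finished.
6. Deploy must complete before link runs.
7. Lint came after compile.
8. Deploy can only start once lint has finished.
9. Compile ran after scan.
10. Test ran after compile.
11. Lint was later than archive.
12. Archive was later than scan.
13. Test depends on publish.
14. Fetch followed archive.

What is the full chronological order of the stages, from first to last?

The constraints fix every adjacent pair, so only one ordering works:
scan → archive → fetch → compile → lint → deploy → link → publish → test.

scan, archive, fetch, compile, lint, deploy, link, publish, test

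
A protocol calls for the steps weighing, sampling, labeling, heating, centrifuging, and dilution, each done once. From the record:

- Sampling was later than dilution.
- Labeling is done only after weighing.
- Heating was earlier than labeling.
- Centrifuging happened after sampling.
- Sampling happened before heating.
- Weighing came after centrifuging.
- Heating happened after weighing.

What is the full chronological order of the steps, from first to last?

dilution, sampling, centrifuging, weighing, heating, labeling

The constraints fix every adjacent pair, so only one ordering works:
dilution → sampling → centrifuging → weighing → heating → labeling.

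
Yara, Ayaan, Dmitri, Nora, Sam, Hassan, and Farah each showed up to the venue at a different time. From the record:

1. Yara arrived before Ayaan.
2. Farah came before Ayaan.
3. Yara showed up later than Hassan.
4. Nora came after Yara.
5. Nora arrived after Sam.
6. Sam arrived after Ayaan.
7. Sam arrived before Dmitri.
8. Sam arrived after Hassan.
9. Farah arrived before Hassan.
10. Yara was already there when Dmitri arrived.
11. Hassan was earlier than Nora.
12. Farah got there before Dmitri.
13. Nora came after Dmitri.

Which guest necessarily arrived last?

Every other guest has a chain of constraints placing them before Nora, so Nora is last.

Nora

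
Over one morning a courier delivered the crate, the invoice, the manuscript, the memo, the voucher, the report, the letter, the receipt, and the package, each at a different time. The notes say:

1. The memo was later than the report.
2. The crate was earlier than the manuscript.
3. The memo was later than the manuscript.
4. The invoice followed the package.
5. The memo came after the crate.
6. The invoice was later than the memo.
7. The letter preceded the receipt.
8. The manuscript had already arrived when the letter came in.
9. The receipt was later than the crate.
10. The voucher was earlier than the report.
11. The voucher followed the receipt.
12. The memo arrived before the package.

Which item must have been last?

Every other item has a chain of constraints placing it before the invoice, so the invoice is last.

the invoice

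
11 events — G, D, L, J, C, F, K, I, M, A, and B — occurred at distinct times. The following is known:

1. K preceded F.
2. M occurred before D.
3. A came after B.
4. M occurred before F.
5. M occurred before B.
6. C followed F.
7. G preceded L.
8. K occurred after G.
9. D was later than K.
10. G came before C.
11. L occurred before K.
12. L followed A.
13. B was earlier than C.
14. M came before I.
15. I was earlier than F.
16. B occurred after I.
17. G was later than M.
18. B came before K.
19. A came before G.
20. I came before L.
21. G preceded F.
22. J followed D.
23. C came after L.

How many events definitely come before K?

6

Directly stated before K: B, G, and L.
A reaches K via A → L → K.
I reaches K via I → B → K.
M reaches K via M → B → K.
That's A, B, G, I, L, and M — 6 in all.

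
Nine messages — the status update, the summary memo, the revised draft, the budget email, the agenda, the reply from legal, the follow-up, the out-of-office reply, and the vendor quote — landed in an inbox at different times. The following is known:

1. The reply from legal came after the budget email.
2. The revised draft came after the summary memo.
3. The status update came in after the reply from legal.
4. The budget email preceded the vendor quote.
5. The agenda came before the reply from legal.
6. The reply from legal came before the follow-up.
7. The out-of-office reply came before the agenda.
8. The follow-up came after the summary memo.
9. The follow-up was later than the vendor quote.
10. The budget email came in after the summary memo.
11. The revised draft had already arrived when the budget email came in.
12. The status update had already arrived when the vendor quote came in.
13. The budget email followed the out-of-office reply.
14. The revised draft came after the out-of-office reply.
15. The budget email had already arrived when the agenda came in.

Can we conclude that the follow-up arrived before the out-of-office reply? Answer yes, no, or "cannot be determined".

no

Tracing the constraints gives the out-of-office reply → the budget email → the reply from legal → the follow-up, so the out-of-office reply must come before the follow-up.
That means the follow-up cannot be before the out-of-office reply.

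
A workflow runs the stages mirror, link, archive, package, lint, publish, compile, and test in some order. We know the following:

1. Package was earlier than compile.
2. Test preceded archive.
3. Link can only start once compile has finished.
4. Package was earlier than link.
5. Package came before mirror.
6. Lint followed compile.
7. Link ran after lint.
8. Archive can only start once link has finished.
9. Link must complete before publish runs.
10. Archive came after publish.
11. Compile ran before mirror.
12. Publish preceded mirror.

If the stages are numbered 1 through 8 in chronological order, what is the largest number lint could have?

Lint must come before archive, link, mirror, and publish — 4 stages forced after it.
Everything else can be placed before lint in some valid order, so lint can sit as late as position 8 − 4 = 4.

4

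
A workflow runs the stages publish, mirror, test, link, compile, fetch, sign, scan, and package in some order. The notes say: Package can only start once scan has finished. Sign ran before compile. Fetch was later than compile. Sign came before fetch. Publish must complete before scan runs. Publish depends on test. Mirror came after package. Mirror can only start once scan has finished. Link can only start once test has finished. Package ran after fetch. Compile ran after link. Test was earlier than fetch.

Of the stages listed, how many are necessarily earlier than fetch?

4

Directly stated before fetch: compile, sign, and test.
Link reaches fetch via link → compile → fetch.
No chain forces mirror (or any of the others) ahead of fetch.
That's compile, link, sign, and test — 4 in all.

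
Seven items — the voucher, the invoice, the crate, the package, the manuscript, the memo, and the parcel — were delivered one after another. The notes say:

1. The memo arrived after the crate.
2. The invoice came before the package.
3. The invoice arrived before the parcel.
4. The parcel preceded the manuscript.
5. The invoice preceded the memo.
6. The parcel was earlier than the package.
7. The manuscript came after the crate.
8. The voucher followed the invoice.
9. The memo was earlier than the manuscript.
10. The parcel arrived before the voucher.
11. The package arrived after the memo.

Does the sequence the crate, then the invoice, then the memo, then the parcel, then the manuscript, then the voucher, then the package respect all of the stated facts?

Check each stated constraint against the proposed order — e.g. the crate is ahead of the manuscript; the invoice is ahead of the package. Every pair is in the required order; nothing is violated.

yes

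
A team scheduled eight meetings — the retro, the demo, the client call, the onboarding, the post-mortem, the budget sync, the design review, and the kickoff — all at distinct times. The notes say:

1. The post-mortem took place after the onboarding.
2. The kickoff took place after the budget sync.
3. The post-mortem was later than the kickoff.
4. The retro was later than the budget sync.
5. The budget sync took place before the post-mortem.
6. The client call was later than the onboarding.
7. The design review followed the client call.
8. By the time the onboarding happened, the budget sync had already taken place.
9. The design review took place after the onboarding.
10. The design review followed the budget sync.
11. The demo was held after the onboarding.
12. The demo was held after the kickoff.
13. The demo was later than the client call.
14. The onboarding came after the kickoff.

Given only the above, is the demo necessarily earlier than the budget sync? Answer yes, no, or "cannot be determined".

no

Tracing the constraints gives the budget sync → the kickoff → the demo, so the budget sync must come before the demo.
That means the demo cannot be before the budget sync.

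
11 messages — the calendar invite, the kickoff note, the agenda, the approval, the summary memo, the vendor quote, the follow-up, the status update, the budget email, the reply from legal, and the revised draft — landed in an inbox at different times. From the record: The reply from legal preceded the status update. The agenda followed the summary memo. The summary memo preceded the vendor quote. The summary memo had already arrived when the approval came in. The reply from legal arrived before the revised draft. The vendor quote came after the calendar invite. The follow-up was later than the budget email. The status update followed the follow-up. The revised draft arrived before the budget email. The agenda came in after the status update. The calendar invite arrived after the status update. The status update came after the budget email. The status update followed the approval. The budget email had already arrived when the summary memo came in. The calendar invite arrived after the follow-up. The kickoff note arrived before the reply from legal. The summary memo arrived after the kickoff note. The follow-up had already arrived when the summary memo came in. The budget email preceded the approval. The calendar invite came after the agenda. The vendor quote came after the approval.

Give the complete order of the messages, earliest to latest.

The constraints fix every adjacent pair, so only one ordering works:
the kickoff note → the reply from legal → the revised draft → the budget email → the follow-up → the summary memo → the approval → the status update → the agenda → the calendar invite → the vendor quote.

the kickoff note, the reply from legal, the revised draft, the budget email, the follow-up, the summary memo, the approval, the status update, the agenda, the calendar invite, the vendor quote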